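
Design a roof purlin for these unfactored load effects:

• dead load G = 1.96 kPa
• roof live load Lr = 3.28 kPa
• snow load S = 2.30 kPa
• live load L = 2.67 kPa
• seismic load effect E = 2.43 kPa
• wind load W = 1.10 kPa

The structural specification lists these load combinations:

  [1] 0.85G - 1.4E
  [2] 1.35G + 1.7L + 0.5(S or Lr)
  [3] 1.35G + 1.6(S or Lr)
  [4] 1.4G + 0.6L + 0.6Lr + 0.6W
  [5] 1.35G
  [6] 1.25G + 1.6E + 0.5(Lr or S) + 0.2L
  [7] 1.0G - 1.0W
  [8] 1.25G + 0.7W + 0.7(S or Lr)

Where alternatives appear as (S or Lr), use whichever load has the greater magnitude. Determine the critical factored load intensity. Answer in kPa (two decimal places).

(S or Lr) → Lr = 3.28 kPa; (Lr or S) → Lr = 3.28 kPa.
[1] 0.85(1.96) - 1.4(2.43) = -1.74
[2] 1.35(1.96) + 1.7(2.67) + 0.5(3.28) = 8.83
[3] 1.35(1.96) + 1.6(3.28) = 7.89
[4] 1.4(1.96) + 0.6(2.67) + 0.6(3.28) + 0.6(1.10) = 6.97
[5] 1.35(1.96) = 2.65
[6] 1.25(1.96) + 1.6(2.43) + 0.5(3.28) + 0.2(2.67) = 8.51
[7] 1.0(1.96) - 1.0(1.10) = 0.86
[8] 1.25(1.96) + 0.7(1.10) + 0.7(3.28) = 5.52
Maximum is from combination 2.

8.83 kPa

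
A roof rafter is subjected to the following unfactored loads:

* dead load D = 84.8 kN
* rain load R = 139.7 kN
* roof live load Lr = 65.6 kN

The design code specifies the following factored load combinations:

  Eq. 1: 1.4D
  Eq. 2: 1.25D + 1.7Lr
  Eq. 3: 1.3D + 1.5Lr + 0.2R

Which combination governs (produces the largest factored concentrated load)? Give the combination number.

Combination 3

Eq. 1: 1.4(84.8) = 118.7
Eq. 2: 1.25(84.8) + 1.7(65.6) = 217.5
Eq. 3: 1.3(84.8) + 1.5(65.6) + 0.2(139.7) = 236.6
The largest value is 236.6 kN from combination 3.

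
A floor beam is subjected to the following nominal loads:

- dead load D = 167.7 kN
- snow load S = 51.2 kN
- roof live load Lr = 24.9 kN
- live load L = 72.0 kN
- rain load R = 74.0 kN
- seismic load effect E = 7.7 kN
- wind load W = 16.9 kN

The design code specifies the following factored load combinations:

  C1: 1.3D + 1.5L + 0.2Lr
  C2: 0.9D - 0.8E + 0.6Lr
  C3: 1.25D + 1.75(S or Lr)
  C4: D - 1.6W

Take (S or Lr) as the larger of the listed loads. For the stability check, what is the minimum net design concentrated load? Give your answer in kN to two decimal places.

140.66 kN

(S or Lr) → S = 51.2 kN.
C1: 1.3(167.7) + 1.5(72.0) + 0.2(24.9) = 218.01 + 108.00 + 4.98 = 330.99
C2: 0.9(167.7) - 0.8(7.7) + 0.6(24.9) = 150.93 - 6.16 + 14.94 = 159.71
C3: 1.25(167.7) + 1.75(51.2) = 209.63 + 89.60 = 299.23
C4: 1.0(167.7) - 1.6(16.9) = 167.70 - 27.04 = 140.66
Combination 4 gives the minimum: 140.66 kN.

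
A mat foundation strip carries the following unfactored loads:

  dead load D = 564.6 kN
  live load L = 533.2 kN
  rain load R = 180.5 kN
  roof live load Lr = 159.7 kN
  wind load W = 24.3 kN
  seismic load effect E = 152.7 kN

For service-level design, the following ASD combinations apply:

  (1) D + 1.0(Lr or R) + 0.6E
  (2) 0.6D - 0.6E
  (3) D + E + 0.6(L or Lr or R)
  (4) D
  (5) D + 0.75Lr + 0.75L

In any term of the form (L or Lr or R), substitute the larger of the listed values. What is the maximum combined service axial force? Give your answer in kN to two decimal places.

1084.28 kN

(Lr or R) → R = 180.5 kN; (L or Lr or R) → L = 533.2 kN.
(1) 1.0(564.6) + 1.0(180.5) + 0.6(152.7) = 836.72
(2) 0.6(564.6) - 0.6(152.7) = 247.14
(3) 1.0(564.6) + 1.0(152.7) + 0.6(533.2) = 1037.22
(4) 1.0(564.6) = 564.60
(5) 1.0(564.6) + 0.75(159.7) + 0.75(533.2) = 1084.28
Combination 5 governs: N = 1084.28 kN.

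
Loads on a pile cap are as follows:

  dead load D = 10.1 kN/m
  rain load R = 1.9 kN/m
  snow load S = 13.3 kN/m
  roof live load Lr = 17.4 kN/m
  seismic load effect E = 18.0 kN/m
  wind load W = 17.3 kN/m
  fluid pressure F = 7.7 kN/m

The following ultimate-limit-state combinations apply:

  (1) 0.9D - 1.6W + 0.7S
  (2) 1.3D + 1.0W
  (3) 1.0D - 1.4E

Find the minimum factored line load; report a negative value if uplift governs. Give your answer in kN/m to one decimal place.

-15.1 kN/m

(1) 0.9(10.1) - 1.6(17.3) + 0.7(13.3) = 9.1 - 27.7 + 9.3 = -9.3
(2) 1.3(10.1) + 1.0(17.3) = 13.1 + 17.3 = 30.4
(3) 1.0(10.1) - 1.4(18.0) = 10.1 - 25.2 = -15.1
Combination 3 gives the minimum: -15.1 kN/m.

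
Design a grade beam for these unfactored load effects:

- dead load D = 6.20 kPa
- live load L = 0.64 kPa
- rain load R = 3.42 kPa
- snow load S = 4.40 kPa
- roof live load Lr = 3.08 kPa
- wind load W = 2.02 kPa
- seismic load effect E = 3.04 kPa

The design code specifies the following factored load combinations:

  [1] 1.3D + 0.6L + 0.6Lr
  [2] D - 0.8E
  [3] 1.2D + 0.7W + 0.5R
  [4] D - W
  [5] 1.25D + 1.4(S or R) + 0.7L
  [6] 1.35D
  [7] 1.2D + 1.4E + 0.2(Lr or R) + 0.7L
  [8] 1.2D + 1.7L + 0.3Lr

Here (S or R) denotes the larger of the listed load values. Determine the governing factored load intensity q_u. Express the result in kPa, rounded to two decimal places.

(S or R) → S = 4.40 kPa; (Lr or R) → R = 3.42 kPa.
[1] 1.3(6.20) + 0.6(0.64) + 0.6(3.08) = 8.06 + 0.38 + 1.85 = 10.29
[2] 1.0(6.20) - 0.8(3.04) = 6.20 - 2.43 = 3.77
[3] 1.2(6.20) + 0.7(2.02) + 0.5(3.42) = 7.44 + 1.41 + 1.71 = 10.56
[4] 1.0(6.20) - 1.0(2.02) = 6.20 - 2.02 = 4.18
[5] 1.25(6.20) + 1.4(4.40) + 0.7(0.64) = 7.75 + 6.16 + 0.45 = 14.36
[6] 1.35(6.20) = 8.37
[7] 1.2(6.20) + 1.4(3.04) + 0.2(3.42) + 0.7(0.64) = 7.44 + 4.26 + 0.68 + 0.45 = 12.83
[8] 1.2(6.20) + 1.7(0.64) + 0.3(3.08) = 7.44 + 1.09 + 0.92 = 9.45
Combination 5 governs: q_u = 14.36 kPa.

14.36 kPa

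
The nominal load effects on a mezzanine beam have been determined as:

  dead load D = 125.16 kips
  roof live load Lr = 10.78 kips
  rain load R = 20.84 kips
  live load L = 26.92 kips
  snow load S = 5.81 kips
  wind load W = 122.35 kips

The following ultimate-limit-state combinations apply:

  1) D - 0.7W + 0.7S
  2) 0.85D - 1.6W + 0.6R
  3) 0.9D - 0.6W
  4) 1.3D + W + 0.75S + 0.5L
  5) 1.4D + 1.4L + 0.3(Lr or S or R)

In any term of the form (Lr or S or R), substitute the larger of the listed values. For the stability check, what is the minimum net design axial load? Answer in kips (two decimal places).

(Lr or S or R) → R = 20.84 kips.
1) 1.0(125.16) - 0.7(122.35) + 0.7(5.81) = 125.16 - 85.65 + 4.07 = 43.58
2) 0.85(125.16) - 1.6(122.35) + 0.6(20.84) = 106.39 - 195.76 + 12.50 = -76.87
3) 0.9(125.16) - 0.6(122.35) = 112.64 - 73.41 = 39.23
4) 1.3(125.16) + 1.0(122.35) + 0.75(5.81) + 0.5(26.92) = 162.71 + 122.35 + 4.36 + 13.46 = 302.88
5) 1.4(125.16) + 1.4(26.92) + 0.3(20.84) = 175.22 + 37.69 + 6.25 = 219.16
Combination 2 gives the minimum: -76.87 kips.

-76.87 kips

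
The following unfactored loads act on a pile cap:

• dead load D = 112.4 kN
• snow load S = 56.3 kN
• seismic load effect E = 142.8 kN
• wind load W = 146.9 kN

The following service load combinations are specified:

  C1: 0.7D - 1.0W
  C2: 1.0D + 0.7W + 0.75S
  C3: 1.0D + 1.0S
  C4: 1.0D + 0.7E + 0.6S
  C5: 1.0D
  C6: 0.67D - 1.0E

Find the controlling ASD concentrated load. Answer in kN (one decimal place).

C1: 0.7(112.4) - 1.0(146.9) = 78.7 - 146.9 = -68.2
C2: 1.0(112.4) + 0.7(146.9) + 0.75(56.3) = 257.5
C3: 1.0(112.4) + 1.0(56.3) = 112.4 + 56.3 = 168.7
C4: 1.0(112.4) + 0.7(142.8) + 0.6(56.3) = 246.1
C5: 1.0(112.4) = 112.4
C6: 0.67(112.4) - 1.0(142.8) = 75.3 - 142.8 = -67.5
The controlling combination is 2, giving 257.5 kN.

257.5 kN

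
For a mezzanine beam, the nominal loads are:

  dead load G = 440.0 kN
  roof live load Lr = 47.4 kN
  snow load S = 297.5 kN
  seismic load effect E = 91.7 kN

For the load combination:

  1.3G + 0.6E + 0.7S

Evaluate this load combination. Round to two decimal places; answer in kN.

835.27 kN

1.3(440.0) + 0.6(91.7) + 0.7(297.5) = 572.00 + 55.02 + 208.25 = 835.27
N_u = 835.27 kN.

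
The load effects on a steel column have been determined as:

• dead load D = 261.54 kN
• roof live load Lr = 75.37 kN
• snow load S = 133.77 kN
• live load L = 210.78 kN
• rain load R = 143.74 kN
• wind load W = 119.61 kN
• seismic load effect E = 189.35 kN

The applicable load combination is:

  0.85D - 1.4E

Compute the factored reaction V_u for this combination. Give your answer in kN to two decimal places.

-42.78 kN

0.85(261.54) - 1.4(189.35) = -42.78
V_u = -42.78 kN.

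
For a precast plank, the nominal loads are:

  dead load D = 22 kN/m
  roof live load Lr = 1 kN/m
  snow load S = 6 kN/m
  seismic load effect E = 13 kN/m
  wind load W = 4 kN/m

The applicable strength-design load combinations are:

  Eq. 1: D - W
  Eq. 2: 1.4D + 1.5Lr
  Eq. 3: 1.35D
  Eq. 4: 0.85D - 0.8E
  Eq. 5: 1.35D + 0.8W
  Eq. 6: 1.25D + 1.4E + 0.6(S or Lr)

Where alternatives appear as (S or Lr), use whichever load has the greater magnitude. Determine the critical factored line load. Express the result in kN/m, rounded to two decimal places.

(S or Lr) → S = 6 kN/m.
Eq. 1: 1.0(22) - 1.0(4) = 22.00 - 4.00 = 18.00
Eq. 2: 1.4(22) + 1.5(1) = 30.80 + 1.50 = 32.30
Eq. 3: 1.35(22) = 29.70
Eq. 4: 0.85(22) - 0.8(13) = 18.70 - 10.40 = 8.30
Eq. 5: 1.35(22) + 0.8(4) = 29.70 + 3.20 = 32.90
Eq. 6: 1.25(22) + 1.4(13) + 0.6(6) = 27.50 + 18.20 + 3.60 = 49.30
Combination 6 governs: w_u = 49.30 kN/m.

49.30 kN/m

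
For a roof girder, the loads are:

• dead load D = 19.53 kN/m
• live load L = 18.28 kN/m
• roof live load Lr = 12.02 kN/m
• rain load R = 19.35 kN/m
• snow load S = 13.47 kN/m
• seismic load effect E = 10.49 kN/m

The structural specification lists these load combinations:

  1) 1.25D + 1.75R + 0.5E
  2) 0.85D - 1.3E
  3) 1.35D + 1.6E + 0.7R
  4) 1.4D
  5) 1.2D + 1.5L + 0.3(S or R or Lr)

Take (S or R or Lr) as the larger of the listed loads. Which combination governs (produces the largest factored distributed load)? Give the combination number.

Combination 1

(S or R or Lr) → R = 19.35 kN/m.
1) 1.25(19.53) + 1.75(19.35) + 0.5(10.49) = 63.52
2) 0.85(19.53) - 1.3(10.49) = 2.96
3) 1.35(19.53) + 1.6(10.49) + 0.7(19.35) = 56.69
4) 1.4(19.53) = 27.34
5) 1.2(19.53) + 1.5(18.28) + 0.3(19.35) = 56.66
The largest value is 63.52 kN/m from combination 1.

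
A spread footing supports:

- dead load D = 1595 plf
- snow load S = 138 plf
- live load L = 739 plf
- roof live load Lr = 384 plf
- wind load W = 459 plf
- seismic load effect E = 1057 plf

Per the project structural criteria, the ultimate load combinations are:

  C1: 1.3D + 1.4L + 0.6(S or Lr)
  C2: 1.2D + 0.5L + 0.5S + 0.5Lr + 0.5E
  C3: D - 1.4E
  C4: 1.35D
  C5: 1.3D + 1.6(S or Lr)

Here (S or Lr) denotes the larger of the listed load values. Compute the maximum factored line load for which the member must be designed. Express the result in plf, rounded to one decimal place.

3338.5 plf

(S or Lr) → Lr = 384 plf.
C1: 1.3(1595) + 1.4(739) + 0.6(384) = 3338.5
C2: 1.2(1595) + 0.5(739) + 0.5(138) + 0.5(384) + 0.5(1057) = 3073.0
C3: 1.0(1595) - 1.4(1057) = 115.2
C4: 1.35(1595) = 2153.3
C5: 1.3(1595) + 1.6(384) = 2687.9
The controlling combination is 1, giving 3338.5 plf.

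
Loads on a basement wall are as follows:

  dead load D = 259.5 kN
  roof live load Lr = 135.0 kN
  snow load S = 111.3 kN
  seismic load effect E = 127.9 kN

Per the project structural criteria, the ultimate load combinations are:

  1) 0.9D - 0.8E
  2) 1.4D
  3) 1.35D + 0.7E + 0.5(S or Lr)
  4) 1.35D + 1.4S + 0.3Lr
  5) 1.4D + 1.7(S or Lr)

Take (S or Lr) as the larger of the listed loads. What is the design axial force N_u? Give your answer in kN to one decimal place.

592.8 kN

(S or Lr) → Lr = 135.0 kN.
1) 0.9(259.5) - 0.8(127.9) = 131.2
2) 1.4(259.5) = 363.3
3) 1.35(259.5) + 0.7(127.9) + 0.5(135.0) = 507.4
4) 1.35(259.5) + 1.4(111.3) + 0.3(135.0) = 350.3 + 155.8 + 40.5 = 546.6
5) 1.4(259.5) + 1.7(135.0) = 363.3 + 229.5 = 592.8
Maximum is from combination 5.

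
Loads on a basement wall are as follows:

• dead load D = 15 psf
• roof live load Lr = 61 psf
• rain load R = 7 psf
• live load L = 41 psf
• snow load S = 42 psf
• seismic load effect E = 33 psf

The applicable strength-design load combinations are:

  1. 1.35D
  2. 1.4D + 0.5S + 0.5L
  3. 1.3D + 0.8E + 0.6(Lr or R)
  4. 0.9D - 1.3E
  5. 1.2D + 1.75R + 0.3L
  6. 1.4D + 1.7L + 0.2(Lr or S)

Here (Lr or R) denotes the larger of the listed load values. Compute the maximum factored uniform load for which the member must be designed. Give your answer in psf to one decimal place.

(Lr or R) → Lr = 61 psf; (Lr or S) → Lr = 61 psf.
1. 1.35(15) = 20.3
2. 1.4(15) + 0.5(42) + 0.5(41) = 62.5
3. 1.3(15) + 0.8(33) + 0.6(61) = 82.5
4. 0.9(15) - 1.3(33) = -29.4
5. 1.2(15) + 1.75(7) + 0.3(41) = 42.6
6. 1.4(15) + 1.7(41) + 0.2(61) = 102.9
The controlling combination is 6, giving 102.9 psf.

102.9 psf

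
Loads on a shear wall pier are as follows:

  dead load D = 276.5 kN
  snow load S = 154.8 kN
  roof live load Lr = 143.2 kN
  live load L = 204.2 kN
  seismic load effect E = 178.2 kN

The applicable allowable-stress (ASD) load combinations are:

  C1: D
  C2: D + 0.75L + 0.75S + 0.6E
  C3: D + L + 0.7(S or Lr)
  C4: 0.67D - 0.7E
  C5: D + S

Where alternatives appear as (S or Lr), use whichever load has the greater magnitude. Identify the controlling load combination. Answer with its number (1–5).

Combination 2

(S or Lr) → S = 154.8 kN.
C1: 1.0(276.5) = 276.5
C2: 1.0(276.5) + 0.75(204.2) + 0.75(154.8) + 0.6(178.2) = 276.5 + 153.2 + 116.1 + 106.9 = 652.7
C3: 1.0(276.5) + 1.0(204.2) + 0.7(154.8) = 276.5 + 204.2 + 108.4 = 589.1
C4: 0.67(276.5) - 0.7(178.2) = 60.5
C5: 1.0(276.5) + 1.0(154.8) = 276.5 + 154.8 = 431.3
The largest value is 652.7 kN from combination 2.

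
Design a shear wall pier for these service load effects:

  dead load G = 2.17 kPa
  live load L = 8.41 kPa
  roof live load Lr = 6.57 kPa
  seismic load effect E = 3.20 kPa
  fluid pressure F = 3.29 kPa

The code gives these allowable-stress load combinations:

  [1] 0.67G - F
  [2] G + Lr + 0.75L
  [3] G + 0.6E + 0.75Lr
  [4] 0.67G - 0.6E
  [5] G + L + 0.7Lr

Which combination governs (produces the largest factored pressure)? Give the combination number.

[1] 0.67(2.17) - 1.0(3.29) = 1.45 - 3.29 = -1.84
[2] 1.0(2.17) + 1.0(6.57) + 0.75(8.41) = 2.17 + 6.57 + 6.31 = 15.05
[3] 1.0(2.17) + 0.6(3.20) + 0.75(6.57) = 2.17 + 1.92 + 4.93 = 9.02
[4] 0.67(2.17) - 0.6(3.20) = 1.45 - 1.92 = -0.47
[5] 1.0(2.17) + 1.0(8.41) + 0.7(6.57) = 2.17 + 8.41 + 4.60 = 15.18
The largest value is 15.18 kPa from combination 5.

Combination 5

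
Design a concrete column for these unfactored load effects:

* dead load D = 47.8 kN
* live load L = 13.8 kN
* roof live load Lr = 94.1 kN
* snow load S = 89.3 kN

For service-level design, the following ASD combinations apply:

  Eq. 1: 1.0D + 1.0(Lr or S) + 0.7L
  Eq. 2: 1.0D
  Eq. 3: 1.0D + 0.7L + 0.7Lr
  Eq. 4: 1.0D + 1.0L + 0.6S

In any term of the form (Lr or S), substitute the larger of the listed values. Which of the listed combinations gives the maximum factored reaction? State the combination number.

Combination 1

(Lr or S) → Lr = 94.1 kN.
Eq. 1: 1.0(47.8) + 1.0(94.1) + 0.7(13.8) = 47.8 + 94.1 + 9.7 = 151.6
Eq. 2: 1.0(47.8) = 47.8
Eq. 3: 1.0(47.8) + 0.7(13.8) + 0.7(94.1) = 123.3
Eq. 4: 1.0(47.8) + 1.0(13.8) + 0.6(89.3) = 47.8 + 13.8 + 53.6 = 115.2
The largest value is 151.6 kN from combination 1.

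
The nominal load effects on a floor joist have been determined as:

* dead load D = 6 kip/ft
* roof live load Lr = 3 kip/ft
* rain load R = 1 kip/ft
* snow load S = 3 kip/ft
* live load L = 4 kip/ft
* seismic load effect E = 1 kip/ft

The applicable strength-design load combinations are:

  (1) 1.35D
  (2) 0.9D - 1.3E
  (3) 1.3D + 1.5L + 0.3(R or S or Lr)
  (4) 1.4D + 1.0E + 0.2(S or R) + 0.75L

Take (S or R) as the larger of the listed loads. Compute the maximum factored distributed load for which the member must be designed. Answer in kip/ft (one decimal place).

(R or S or Lr) → S = 3 kip/ft; (S or R) → S = 3 kip/ft.
(1) 1.35(6) = 8.1
(2) 0.9(6) - 1.3(1) = 5.4 - 1.3 = 4.1
(3) 1.3(6) + 1.5(4) + 0.3(3) = 7.8 + 6.0 + 0.9 = 14.7
(4) 1.4(6) + 1.0(1) + 0.2(3) + 0.75(4) = 8.4 + 1.0 + 0.6 + 3.0 = 13.0
The controlling combination is 3, giving 14.7 kip/ft.

14.7 kip/ft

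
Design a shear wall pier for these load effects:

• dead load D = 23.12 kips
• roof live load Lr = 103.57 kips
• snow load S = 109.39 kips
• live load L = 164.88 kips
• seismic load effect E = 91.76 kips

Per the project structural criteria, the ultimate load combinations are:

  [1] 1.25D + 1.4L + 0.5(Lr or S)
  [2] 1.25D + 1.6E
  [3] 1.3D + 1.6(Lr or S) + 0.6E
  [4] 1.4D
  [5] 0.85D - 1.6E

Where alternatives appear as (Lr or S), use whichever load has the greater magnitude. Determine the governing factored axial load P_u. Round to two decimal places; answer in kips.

(Lr or S) → S = 109.39 kips.
[1] 1.25(23.12) + 1.4(164.88) + 0.5(109.39) = 28.90 + 230.83 + 54.70 = 314.43
[2] 1.25(23.12) + 1.6(91.76) = 28.90 + 146.82 = 175.72
[3] 1.3(23.12) + 1.6(109.39) + 0.6(91.76) = 30.06 + 175.02 + 55.06 = 260.14
[4] 1.4(23.12) = 32.37
[5] 0.85(23.12) - 1.6(91.76) = -127.16
Maximum is from combination 1.

314.43 kips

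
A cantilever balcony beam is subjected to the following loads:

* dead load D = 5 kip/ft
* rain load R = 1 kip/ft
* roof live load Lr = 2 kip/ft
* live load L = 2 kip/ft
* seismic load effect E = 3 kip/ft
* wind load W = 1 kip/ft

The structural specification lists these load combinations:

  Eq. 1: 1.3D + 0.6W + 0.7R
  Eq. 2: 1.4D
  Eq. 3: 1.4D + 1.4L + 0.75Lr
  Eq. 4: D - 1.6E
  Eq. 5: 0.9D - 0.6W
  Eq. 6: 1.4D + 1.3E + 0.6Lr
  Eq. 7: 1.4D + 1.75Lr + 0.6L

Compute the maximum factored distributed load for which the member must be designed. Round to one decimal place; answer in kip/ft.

12.1 kip/ft

Eq. 1: 1.3(5) + 0.6(1) + 0.7(1) = 6.5 + 0.6 + 0.7 = 7.8
Eq. 2: 1.4(5) = 7.0
Eq. 3: 1.4(5) + 1.4(2) + 0.75(2) = 7.0 + 2.8 + 1.5 = 11.3
Eq. 4: 1.0(5) - 1.6(3) = 5.0 - 4.8 = 0.2
Eq. 5: 0.9(5) - 0.6(1) = 4.5 - 0.6 = 3.9
Eq. 6: 1.4(5) + 1.3(3) + 0.6(2) = 7.0 + 3.9 + 1.2 = 12.1
Eq. 7: 1.4(5) + 1.75(2) + 0.6(2) = 7.0 + 3.5 + 1.2 = 11.7
The controlling combination is 6, giving 12.1 kip/ft.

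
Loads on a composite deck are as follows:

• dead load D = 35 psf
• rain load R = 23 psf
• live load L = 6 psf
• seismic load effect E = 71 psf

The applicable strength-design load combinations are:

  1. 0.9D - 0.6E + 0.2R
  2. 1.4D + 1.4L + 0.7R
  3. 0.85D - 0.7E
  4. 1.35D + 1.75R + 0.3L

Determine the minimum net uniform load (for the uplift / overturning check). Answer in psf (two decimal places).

-19.95 psf

1. 0.9(35) - 0.6(71) + 0.2(23) = -6.50
2. 1.4(35) + 1.4(6) + 0.7(23) = 73.50
3. 0.85(35) - 0.7(71) = -19.95
4. 1.35(35) + 1.75(23) + 0.3(6) = 89.30
Combination 3 gives the minimum: -19.95 psf.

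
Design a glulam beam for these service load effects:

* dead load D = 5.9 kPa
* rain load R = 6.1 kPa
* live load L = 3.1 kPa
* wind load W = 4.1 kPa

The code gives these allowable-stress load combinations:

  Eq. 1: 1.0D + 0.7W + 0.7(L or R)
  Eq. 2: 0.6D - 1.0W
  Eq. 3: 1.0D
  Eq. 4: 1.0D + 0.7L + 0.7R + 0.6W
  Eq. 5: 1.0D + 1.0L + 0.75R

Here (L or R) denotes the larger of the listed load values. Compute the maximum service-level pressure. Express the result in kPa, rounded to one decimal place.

(L or R) → R = 6.1 kPa.
Eq. 1: 1.0(5.9) + 0.7(4.1) + 0.7(6.1) = 13.0
Eq. 2: 0.6(5.9) - 1.0(4.1) = 3.5 - 4.1 = -0.6
Eq. 3: 1.0(5.9) = 5.9
Eq. 4: 1.0(5.9) + 0.7(3.1) + 0.7(6.1) + 0.6(4.1) = 14.8
Eq. 5: 1.0(5.9) + 1.0(3.1) + 0.75(6.1) = 5.9 + 3.1 + 4.6 = 13.6
The controlling combination is 4, giving 14.8 kPa.

14.8 kPa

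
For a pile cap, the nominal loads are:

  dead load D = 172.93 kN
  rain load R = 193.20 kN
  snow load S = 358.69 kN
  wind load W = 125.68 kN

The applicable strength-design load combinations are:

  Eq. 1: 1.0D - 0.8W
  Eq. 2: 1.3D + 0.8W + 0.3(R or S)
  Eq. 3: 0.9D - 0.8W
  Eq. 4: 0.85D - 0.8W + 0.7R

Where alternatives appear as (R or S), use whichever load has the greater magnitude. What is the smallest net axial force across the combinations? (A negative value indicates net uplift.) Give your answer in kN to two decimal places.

(R or S) → S = 358.69 kN.
Eq. 1: 1.0(172.93) - 0.8(125.68) = 172.93 - 100.54 = 72.39
Eq. 2: 1.3(172.93) + 0.8(125.68) + 0.3(358.69) = 224.81 + 100.54 + 107.61 = 432.96
Eq. 3: 0.9(172.93) - 0.8(125.68) = 55.09
Eq. 4: 0.85(172.93) - 0.8(125.68) + 0.7(193.20) = 146.99 - 100.54 + 135.24 = 181.69
Combination 3 gives the minimum: 55.09 kN.

55.09 kN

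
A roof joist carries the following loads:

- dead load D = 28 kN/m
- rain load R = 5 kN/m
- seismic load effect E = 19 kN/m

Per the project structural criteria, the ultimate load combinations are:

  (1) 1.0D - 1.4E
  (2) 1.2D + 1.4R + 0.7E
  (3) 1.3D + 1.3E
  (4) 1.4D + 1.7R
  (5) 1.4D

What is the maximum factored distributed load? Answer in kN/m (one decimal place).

61.1 kN/m

(1) 1.0(28) - 1.4(19) = 1.4
(2) 1.2(28) + 1.4(5) + 0.7(19) = 53.9
(3) 1.3(28) + 1.3(19) = 61.1
(4) 1.4(28) + 1.7(5) = 47.7
(5) 1.4(28) = 39.2
Maximum is from combination 3.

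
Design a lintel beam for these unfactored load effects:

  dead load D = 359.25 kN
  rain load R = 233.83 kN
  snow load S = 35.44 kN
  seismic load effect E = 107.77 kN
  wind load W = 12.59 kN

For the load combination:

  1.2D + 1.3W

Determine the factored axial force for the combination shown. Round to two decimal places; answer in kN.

447.47 kN

1.2(359.25) + 1.3(12.59) = 431.10 + 16.37 = 447.47
N_u = 447.47 kN.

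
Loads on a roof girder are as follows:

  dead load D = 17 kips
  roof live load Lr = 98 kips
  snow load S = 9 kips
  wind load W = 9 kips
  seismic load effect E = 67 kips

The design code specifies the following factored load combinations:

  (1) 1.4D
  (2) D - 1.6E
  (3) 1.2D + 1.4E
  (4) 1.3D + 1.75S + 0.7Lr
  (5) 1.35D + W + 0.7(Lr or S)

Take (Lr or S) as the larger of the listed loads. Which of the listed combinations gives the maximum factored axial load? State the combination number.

Combination 3

(Lr or S) → Lr = 98 kips.
(1) 1.4(17) = 23.80
(2) 1.0(17) - 1.6(67) = 17.00 - 107.20 = -90.20
(3) 1.2(17) + 1.4(67) = 20.40 + 93.80 = 114.20
(4) 1.3(17) + 1.75(9) + 0.7(98) = 22.10 + 15.75 + 68.60 = 106.45
(5) 1.35(17) + 1.0(9) + 0.7(98) = 22.95 + 9.00 + 68.60 = 100.55
The largest value is 114.20 kips from combination 3.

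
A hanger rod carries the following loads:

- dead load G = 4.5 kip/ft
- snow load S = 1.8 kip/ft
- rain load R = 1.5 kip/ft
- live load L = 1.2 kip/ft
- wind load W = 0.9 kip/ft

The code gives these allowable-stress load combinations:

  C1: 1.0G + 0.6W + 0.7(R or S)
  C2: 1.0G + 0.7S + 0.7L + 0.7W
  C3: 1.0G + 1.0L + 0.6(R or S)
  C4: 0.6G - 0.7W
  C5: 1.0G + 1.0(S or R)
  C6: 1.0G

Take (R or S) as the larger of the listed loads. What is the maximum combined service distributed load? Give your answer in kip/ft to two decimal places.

7.23 kip/ft

(R or S) → S = 1.8 kip/ft; (S or R) → S = 1.8 kip/ft.
C1: 1.0(4.5) + 0.6(0.9) + 0.7(1.8) = 4.50 + 0.54 + 1.26 = 6.30
C2: 1.0(4.5) + 0.7(1.8) + 0.7(1.2) + 0.7(0.9) = 4.50 + 1.26 + 0.84 + 0.63 = 7.23
C3: 1.0(4.5) + 1.0(1.2) + 0.6(1.8) = 4.50 + 1.20 + 1.08 = 6.78
C4: 0.6(4.5) - 0.7(0.9) = 2.70 - 0.63 = 2.07
C5: 1.0(4.5) + 1.0(1.8) = 4.50 + 1.80 = 6.30
C6: 1.0(4.5) = 4.50
Combination 2 governs: w = 7.23 kip/ft.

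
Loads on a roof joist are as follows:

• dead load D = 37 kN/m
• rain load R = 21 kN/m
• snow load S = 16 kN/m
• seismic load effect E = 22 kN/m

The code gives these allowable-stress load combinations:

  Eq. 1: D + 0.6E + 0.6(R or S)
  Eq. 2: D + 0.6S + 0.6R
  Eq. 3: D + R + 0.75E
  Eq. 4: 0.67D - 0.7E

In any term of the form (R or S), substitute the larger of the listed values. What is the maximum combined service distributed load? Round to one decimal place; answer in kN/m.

(R or S) → R = 21 kN/m.
Eq. 1: 1.0(37) + 0.6(22) + 0.6(21) = 37.0 + 13.2 + 12.6 = 62.8
Eq. 2: 1.0(37) + 0.6(16) + 0.6(21) = 37.0 + 9.6 + 12.6 = 59.2
Eq. 3: 1.0(37) + 1.0(21) + 0.75(22) = 37.0 + 21.0 + 16.5 = 74.5
Eq. 4: 0.67(37) - 0.7(22) = 24.8 - 15.4 = 9.4
Combination 3 governs: w = 74.5 kN/m.

74.5 kN/m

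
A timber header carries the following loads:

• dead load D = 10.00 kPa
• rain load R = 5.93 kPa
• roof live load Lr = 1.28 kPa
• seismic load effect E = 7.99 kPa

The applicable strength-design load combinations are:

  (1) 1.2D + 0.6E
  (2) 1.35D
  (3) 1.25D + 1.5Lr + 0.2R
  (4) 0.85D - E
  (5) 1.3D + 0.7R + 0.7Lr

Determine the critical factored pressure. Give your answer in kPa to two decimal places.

(1) 1.2(10.00) + 0.6(7.99) = 12.00 + 4.79 = 16.79
(2) 1.35(10.00) = 13.50
(3) 1.25(10.00) + 1.5(1.28) + 0.2(5.93) = 12.50 + 1.92 + 1.19 = 15.61
(4) 0.85(10.00) - 1.0(7.99) = 8.50 - 7.99 = 0.51
(5) 1.3(10.00) + 0.7(5.93) + 0.7(1.28) = 13.00 + 4.15 + 0.90 = 18.05
The controlling combination is 5, giving 18.05 kPa.

18.05 kPa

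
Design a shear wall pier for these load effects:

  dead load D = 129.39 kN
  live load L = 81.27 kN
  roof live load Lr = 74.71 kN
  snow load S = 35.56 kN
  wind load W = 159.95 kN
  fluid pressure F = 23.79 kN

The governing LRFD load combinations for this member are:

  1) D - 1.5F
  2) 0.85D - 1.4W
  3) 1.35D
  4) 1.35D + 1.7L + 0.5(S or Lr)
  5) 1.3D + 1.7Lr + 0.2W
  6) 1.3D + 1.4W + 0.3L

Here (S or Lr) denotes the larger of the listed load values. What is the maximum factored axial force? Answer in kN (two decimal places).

(S or Lr) → Lr = 74.71 kN.
1) 1.0(129.39) - 1.5(23.79) = 93.71
2) 0.85(129.39) - 1.4(159.95) = 109.98 - 223.93 = -113.95
3) 1.35(129.39) = 174.68
4) 1.35(129.39) + 1.7(81.27) + 0.5(74.71) = 350.19
5) 1.3(129.39) + 1.7(74.71) + 0.2(159.95) = 327.20
6) 1.3(129.39) + 1.4(159.95) + 0.3(81.27) = 168.21 + 223.93 + 24.38 = 416.52
Combination 6 governs: N_u = 416.52 kN.

416.52 kN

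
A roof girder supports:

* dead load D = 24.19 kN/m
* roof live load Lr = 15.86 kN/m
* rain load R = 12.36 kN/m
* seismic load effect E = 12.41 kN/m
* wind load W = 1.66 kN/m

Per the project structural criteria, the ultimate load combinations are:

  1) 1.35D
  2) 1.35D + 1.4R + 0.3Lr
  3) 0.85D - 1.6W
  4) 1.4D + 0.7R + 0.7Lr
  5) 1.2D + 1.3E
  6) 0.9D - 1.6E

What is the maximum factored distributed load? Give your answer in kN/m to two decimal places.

54.72 kN/m

1) 1.35(24.19) = 32.66
2) 1.35(24.19) + 1.4(12.36) + 0.3(15.86) = 32.66 + 17.30 + 4.76 = 54.72
3) 0.85(24.19) - 1.6(1.66) = 17.91
4) 1.4(24.19) + 0.7(12.36) + 0.7(15.86) = 33.87 + 8.65 + 11.10 = 53.62
5) 1.2(24.19) + 1.3(12.41) = 29.03 + 16.13 = 45.16
6) 0.9(24.19) - 1.6(12.41) = 1.92
Combination 2 governs: w_u = 54.72 kN/m.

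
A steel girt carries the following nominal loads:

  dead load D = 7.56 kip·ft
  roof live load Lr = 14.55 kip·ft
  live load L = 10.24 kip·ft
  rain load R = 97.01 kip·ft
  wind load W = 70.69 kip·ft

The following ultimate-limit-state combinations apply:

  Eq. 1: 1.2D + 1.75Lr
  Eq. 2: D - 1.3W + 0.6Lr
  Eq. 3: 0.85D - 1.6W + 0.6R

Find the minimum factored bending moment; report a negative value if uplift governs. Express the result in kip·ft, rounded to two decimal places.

-75.61 kip·ft

Eq. 1: 1.2(7.56) + 1.75(14.55) = 9.07 + 25.46 = 34.53
Eq. 2: 1.0(7.56) - 1.3(70.69) + 0.6(14.55) = 7.56 - 91.90 + 8.73 = -75.61
Eq. 3: 0.85(7.56) - 1.6(70.69) + 0.6(97.01) = -48.47
Combination 2 gives the minimum: -75.61 kip·ft.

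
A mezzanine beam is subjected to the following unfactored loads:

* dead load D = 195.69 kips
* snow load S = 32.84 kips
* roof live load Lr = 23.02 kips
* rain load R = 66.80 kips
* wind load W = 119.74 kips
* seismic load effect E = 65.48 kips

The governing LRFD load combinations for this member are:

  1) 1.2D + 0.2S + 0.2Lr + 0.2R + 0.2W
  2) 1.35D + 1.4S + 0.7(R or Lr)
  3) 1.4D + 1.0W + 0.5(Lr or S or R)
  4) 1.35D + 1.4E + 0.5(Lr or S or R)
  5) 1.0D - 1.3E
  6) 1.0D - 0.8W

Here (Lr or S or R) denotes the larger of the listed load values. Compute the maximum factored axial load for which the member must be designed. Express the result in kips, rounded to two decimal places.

(R or Lr) → R = 66.80 kips; (Lr or S or R) → R = 66.80 kips.
1) 1.2(195.69) + 0.2(32.84) + 0.2(23.02) + 0.2(66.80) + 0.2(119.74) = 234.83 + 6.57 + 4.60 + 13.36 + 23.95 = 283.31
2) 1.35(195.69) + 1.4(32.84) + 0.7(66.80) = 264.18 + 45.98 + 46.76 = 356.92
3) 1.4(195.69) + 1.0(119.74) + 0.5(66.80) = 273.97 + 119.74 + 33.40 = 427.11
4) 1.35(195.69) + 1.4(65.48) + 0.5(66.80) = 264.18 + 91.67 + 33.40 = 389.25
5) 1.0(195.69) - 1.3(65.48) = 195.69 - 85.12 = 110.57
6) 1.0(195.69) - 0.8(119.74) = 195.69 - 95.79 = 99.90
Maximum is from combination 3.

427.11 kips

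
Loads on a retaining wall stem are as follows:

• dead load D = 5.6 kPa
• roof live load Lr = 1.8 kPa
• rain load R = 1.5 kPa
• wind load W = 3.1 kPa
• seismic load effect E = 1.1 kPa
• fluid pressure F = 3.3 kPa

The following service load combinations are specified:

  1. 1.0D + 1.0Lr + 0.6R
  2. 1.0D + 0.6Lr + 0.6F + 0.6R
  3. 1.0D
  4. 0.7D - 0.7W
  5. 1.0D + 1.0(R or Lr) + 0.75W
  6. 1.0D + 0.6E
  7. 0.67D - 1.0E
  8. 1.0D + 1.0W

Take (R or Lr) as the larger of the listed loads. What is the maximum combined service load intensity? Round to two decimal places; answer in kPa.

9.73 kPa

(R or Lr) → Lr = 1.8 kPa.
1. 1.0(5.6) + 1.0(1.8) + 0.6(1.5) = 8.30
2. 1.0(5.6) + 0.6(1.8) + 0.6(3.3) + 0.6(1.5) = 9.56
3. 1.0(5.6) = 5.60
4. 0.7(5.6) - 0.7(3.1) = 1.75
5. 1.0(5.6) + 1.0(1.8) + 0.75(3.1) = 9.73
6. 1.0(5.6) + 0.6(1.1) = 6.26
7. 0.67(5.6) - 1.0(1.1) = 2.65
8. 1.0(5.6) + 1.0(3.1) = 8.70
Combination 5 governs: q = 9.73 kPa.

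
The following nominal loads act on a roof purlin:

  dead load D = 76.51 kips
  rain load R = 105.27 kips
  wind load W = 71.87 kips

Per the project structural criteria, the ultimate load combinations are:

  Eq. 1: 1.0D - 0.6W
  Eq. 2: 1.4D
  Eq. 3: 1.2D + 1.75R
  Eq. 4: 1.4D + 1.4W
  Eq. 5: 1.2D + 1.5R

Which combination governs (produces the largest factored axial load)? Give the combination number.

Combination 3

Eq. 1: 1.0(76.51) - 0.6(71.87) = 76.51 - 43.12 = 33.39
Eq. 2: 1.4(76.51) = 107.11
Eq. 3: 1.2(76.51) + 1.75(105.27) = 91.81 + 184.22 = 276.03
Eq. 4: 1.4(76.51) + 1.4(71.87) = 107.11 + 100.62 = 207.73
Eq. 5: 1.2(76.51) + 1.5(105.27) = 91.81 + 157.91 = 249.72
The largest value is 276.03 kips from combination 3.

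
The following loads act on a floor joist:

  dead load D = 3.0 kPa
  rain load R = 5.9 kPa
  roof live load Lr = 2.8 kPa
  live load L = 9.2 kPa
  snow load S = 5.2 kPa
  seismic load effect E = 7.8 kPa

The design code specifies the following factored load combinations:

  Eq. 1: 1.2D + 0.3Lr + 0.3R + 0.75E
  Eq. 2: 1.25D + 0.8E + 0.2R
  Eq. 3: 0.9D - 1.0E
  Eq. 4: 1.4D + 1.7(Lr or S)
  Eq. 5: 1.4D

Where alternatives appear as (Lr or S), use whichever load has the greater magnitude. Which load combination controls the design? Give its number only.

(Lr or S) → S = 5.2 kPa.
Eq. 1: 1.2(3.0) + 0.3(2.8) + 0.3(5.9) + 0.75(7.8) = 12.1
Eq. 2: 1.25(3.0) + 0.8(7.8) + 0.2(5.9) = 11.2
Eq. 3: 0.9(3.0) - 1.0(7.8) = -5.1
Eq. 4: 1.4(3.0) + 1.7(5.2) = 13.0
Eq. 5: 1.4(3.0) = 4.2
The largest value is 13.0 kPa from combination 4.

Combination 4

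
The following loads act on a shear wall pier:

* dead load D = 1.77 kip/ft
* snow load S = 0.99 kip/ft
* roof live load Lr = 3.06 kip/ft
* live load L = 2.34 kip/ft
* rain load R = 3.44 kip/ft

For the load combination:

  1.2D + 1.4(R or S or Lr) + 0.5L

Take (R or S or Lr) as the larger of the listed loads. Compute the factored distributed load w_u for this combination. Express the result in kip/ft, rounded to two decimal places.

(R or S or Lr) → R = 3.44 kip/ft.
1.2(1.77) + 1.4(3.44) + 0.5(2.34) = 2.12 + 4.82 + 1.17 = 8.11
w_u = 8.11 kip/ft.

8.11 kip/ft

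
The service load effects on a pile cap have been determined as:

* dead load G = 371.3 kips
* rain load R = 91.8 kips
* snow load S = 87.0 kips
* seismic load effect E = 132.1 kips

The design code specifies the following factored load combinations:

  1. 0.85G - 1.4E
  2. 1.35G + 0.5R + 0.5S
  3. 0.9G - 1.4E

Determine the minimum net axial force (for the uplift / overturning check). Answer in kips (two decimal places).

1. 0.85(371.3) - 1.4(132.1) = 315.61 - 184.94 = 130.67
2. 1.35(371.3) + 0.5(91.8) + 0.5(87.0) = 501.26 + 45.90 + 43.50 = 590.66
3. 0.9(371.3) - 1.4(132.1) = 334.17 - 184.94 = 149.23
Combination 1 gives the minimum: 130.67 kips.

130.67 kips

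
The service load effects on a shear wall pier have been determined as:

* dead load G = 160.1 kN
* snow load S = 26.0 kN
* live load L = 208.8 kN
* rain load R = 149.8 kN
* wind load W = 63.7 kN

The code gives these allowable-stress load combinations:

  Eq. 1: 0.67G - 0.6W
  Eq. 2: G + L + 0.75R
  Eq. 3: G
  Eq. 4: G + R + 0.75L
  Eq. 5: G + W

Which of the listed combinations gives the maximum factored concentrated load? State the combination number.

Eq. 1: 0.67(160.1) - 0.6(63.7) = 69.0
Eq. 2: 1.0(160.1) + 1.0(208.8) + 0.75(149.8) = 160.1 + 208.8 + 112.4 = 481.3
Eq. 3: 1.0(160.1) = 160.1
Eq. 4: 1.0(160.1) + 1.0(149.8) + 0.75(208.8) = 160.1 + 149.8 + 156.6 = 466.5
Eq. 5: 1.0(160.1) + 1.0(63.7) = 160.1 + 63.7 = 223.8
The largest value is 481.3 kN from combination 2.

Combination 2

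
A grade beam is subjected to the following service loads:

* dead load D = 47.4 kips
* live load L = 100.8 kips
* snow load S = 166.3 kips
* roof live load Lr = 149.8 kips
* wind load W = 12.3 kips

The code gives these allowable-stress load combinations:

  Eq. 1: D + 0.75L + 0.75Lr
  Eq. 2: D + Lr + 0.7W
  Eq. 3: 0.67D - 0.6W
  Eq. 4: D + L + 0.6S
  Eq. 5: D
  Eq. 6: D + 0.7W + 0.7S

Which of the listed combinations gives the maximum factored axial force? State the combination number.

Eq. 1: 1.0(47.4) + 0.75(100.8) + 0.75(149.8) = 235.35
Eq. 2: 1.0(47.4) + 1.0(149.8) + 0.7(12.3) = 205.81
Eq. 3: 0.67(47.4) - 0.6(12.3) = 24.38
Eq. 4: 1.0(47.4) + 1.0(100.8) + 0.6(166.3) = 247.98
Eq. 5: 1.0(47.4) = 47.40
Eq. 6: 1.0(47.4) + 0.7(12.3) + 0.7(166.3) = 172.42
The largest value is 247.98 kips from combination 4.

Combination 4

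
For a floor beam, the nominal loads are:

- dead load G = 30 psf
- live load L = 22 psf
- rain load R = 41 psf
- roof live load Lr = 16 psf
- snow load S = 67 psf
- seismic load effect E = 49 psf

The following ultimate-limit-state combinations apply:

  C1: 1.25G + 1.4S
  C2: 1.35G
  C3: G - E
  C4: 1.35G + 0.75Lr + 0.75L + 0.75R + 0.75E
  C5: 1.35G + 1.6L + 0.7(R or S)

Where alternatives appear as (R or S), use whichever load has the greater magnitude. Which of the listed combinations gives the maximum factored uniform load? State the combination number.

Combination 4

(R or S) → S = 67 psf.
C1: 1.25(30) + 1.4(67) = 131.3
C2: 1.35(30) = 40.5
C3: 1.0(30) - 1.0(49) = -19.0
C4: 1.35(30) + 0.75(16) + 0.75(22) + 0.75(41) + 0.75(49) = 136.5
C5: 1.35(30) + 1.6(22) + 0.7(67) = 122.6
The largest value is 136.5 psf from combination 4.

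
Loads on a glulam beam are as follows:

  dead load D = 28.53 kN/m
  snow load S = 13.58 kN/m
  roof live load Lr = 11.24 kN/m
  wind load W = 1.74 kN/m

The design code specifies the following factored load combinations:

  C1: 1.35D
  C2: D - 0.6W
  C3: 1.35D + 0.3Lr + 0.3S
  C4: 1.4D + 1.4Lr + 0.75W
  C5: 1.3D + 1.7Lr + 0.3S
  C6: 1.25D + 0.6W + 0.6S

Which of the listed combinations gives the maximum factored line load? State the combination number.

C1: 1.35(28.53) = 38.52
C2: 1.0(28.53) - 0.6(1.74) = 28.53 - 1.04 = 27.49
C3: 1.35(28.53) + 0.3(11.24) + 0.3(13.58) = 38.52 + 3.37 + 4.07 = 45.96
C4: 1.4(28.53) + 1.4(11.24) + 0.75(1.74) = 56.98
C5: 1.3(28.53) + 1.7(11.24) + 0.3(13.58) = 37.09 + 19.11 + 4.07 = 60.27
C6: 1.25(28.53) + 0.6(1.74) + 0.6(13.58) = 35.66 + 1.04 + 8.15 = 44.85
The largest value is 60.27 kN/m from combination 5.

Combination 5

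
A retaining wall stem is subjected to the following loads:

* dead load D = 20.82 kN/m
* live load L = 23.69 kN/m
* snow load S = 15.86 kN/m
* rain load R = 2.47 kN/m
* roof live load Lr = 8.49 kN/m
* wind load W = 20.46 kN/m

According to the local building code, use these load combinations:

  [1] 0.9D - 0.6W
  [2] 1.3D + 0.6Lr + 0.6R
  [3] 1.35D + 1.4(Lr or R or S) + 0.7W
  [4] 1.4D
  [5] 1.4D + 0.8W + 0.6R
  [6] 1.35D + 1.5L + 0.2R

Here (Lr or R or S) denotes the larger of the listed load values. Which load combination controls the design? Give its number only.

Combination 3

(Lr or R or S) → S = 15.86 kN/m.
[1] 0.9(20.82) - 0.6(20.46) = 18.74 - 12.28 = 6.46
[2] 1.3(20.82) + 0.6(8.49) + 0.6(2.47) = 27.07 + 5.09 + 1.48 = 33.64
[3] 1.35(20.82) + 1.4(15.86) + 0.7(20.46) = 28.11 + 22.20 + 14.32 = 64.63
[4] 1.4(20.82) = 29.15
[5] 1.4(20.82) + 0.8(20.46) + 0.6(2.47) = 29.15 + 16.37 + 1.48 = 47.00
[6] 1.35(20.82) + 1.5(23.69) + 0.2(2.47) = 28.11 + 35.54 + 0.49 = 64.14
The largest value is 64.63 kN/m from combination 3.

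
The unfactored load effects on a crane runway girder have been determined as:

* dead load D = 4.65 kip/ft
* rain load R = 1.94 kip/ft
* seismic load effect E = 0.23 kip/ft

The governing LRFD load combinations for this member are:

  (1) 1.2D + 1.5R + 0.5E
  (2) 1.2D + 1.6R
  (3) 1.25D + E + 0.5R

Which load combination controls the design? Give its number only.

Combination 2

(1) 1.2(4.65) + 1.5(1.94) + 0.5(0.23) = 5.58 + 2.91 + 0.12 = 8.61
(2) 1.2(4.65) + 1.6(1.94) = 5.58 + 3.10 = 8.68
(3) 1.25(4.65) + 1.0(0.23) + 0.5(1.94) = 5.81 + 0.23 + 0.97 = 7.01
The largest value is 8.68 kip/ft from combination 2.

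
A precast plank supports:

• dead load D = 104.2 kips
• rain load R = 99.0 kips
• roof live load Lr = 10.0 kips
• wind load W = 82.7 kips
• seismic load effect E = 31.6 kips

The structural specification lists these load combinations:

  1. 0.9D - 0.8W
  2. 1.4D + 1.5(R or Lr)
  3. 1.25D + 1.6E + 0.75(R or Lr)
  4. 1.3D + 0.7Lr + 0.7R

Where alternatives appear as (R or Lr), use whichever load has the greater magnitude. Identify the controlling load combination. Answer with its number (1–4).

(R or Lr) → R = 99.0 kips.
1. 0.9(104.2) - 0.8(82.7) = 93.8 - 66.2 = 27.6
2. 1.4(104.2) + 1.5(99.0) = 145.9 + 148.5 = 294.4
3. 1.25(104.2) + 1.6(31.6) + 0.75(99.0) = 255.1
4. 1.3(104.2) + 0.7(10.0) + 0.7(99.0) = 135.5 + 7.0 + 69.3 = 211.8
The largest value is 294.4 kips from combination 2.

Combination 2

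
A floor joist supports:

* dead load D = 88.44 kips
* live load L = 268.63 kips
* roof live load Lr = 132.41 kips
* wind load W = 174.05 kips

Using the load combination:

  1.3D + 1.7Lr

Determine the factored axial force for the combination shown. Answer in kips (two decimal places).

1.3(88.44) + 1.7(132.41) = 114.97 + 225.10 = 340.07
P_u = 340.07 kips.

340.07 kips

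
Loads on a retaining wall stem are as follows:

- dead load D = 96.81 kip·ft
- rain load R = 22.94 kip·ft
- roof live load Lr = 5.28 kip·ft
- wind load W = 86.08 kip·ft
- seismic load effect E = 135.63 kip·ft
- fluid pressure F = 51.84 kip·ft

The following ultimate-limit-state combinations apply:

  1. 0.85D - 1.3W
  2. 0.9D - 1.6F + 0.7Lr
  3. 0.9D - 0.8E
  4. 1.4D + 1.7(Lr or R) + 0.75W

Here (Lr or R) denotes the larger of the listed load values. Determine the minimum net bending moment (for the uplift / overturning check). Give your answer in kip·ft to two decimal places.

-29.62 kip·ft

(Lr or R) → R = 22.94 kip·ft.
1. 0.85(96.81) - 1.3(86.08) = -29.62
2. 0.9(96.81) - 1.6(51.84) + 0.7(5.28) = 7.88
3. 0.9(96.81) - 0.8(135.63) = -21.38
4. 1.4(96.81) + 1.7(22.94) + 0.75(86.08) = 239.09
Combination 1 gives the minimum: -29.62 kip·ft.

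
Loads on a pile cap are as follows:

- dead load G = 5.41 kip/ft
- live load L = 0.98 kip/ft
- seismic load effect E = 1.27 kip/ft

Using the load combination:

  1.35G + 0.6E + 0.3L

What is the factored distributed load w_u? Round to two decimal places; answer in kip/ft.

8.36 kip/ft

1.35(5.41) + 0.6(1.27) + 0.3(0.98) = 8.36
w_u = 8.36 kip/ft.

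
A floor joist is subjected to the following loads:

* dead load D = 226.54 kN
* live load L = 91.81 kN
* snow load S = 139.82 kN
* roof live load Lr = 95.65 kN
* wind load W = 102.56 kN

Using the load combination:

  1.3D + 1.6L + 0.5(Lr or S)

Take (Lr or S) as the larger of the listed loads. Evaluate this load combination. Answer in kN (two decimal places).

(Lr or S) → S = 139.82 kN.
1.3(226.54) + 1.6(91.81) + 0.5(139.82) = 294.50 + 146.90 + 69.91 = 511.31
V_u = 511.31 kN.

511.31 kN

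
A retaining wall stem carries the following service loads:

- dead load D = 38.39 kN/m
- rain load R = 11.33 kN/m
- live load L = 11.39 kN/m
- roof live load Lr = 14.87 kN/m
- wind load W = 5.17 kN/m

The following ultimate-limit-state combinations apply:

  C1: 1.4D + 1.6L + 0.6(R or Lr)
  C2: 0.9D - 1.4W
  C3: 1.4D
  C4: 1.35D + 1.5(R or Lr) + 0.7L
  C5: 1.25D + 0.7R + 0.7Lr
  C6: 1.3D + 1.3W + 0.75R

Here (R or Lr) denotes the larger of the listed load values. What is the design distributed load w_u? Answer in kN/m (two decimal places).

(R or Lr) → Lr = 14.87 kN/m.
C1: 1.4(38.39) + 1.6(11.39) + 0.6(14.87) = 53.75 + 18.22 + 8.92 = 80.89
C2: 0.9(38.39) - 1.4(5.17) = 34.55 - 7.24 = 27.31
C3: 1.4(38.39) = 53.75
C4: 1.35(38.39) + 1.5(14.87) + 0.7(11.39) = 82.10
C5: 1.25(38.39) + 0.7(11.33) + 0.7(14.87) = 47.99 + 7.93 + 10.41 = 66.33
C6: 1.3(38.39) + 1.3(5.17) + 0.75(11.33) = 49.91 + 6.72 + 8.50 = 65.13
The controlling combination is 4, giving 82.10 kN/m.

82.10 kN/m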